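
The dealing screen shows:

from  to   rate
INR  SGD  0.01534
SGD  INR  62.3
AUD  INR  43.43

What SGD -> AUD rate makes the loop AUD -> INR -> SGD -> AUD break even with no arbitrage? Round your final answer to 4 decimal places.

Known legs of the cycle: 43.43 × 0.01534 = 0.6662162
For no arbitrage the full-cycle product must be 1, so the missing rate is 1 / 0.6662162 ≈ 1.501014.

1.5010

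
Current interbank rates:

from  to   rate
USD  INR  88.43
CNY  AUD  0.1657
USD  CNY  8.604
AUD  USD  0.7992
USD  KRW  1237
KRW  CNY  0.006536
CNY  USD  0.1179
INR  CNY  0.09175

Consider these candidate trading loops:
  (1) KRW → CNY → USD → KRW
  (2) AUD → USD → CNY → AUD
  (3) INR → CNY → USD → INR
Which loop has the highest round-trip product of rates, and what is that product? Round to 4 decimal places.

1.1394

(1) 0.006536 × 0.1179 × 1237 = 0.95323
(2) 0.7992 × 8.604 × 0.1657 = 1.13941
(3) 0.09175 × 0.1179 × 88.43 = 0.95658
Highest is cycle (2) at 1.1394 (>1, arbitrage).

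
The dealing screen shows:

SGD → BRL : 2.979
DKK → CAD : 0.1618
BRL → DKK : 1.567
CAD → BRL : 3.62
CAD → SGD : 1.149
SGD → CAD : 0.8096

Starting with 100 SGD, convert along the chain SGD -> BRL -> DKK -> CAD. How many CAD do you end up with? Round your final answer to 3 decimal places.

75.530

100 SGD × 2.979 = 297.9 BRL
297.9 BRL × 1.567 = 466.8093 DKK
466.8093 DKK × 0.1618 = 75.52974474 CAD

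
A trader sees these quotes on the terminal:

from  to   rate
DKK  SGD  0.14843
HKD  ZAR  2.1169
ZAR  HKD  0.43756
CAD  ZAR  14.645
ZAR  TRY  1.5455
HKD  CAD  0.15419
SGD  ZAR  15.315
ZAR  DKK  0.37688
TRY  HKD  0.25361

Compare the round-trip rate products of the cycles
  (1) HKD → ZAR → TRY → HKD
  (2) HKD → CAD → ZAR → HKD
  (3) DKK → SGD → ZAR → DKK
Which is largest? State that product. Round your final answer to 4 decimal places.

0.9881

(1) 2.1169 × 1.5455 × 0.25361 = 0.82973
(2) 0.15419 × 14.645 × 0.43756 = 0.98806
(3) 0.14843 × 15.315 × 0.37688 = 0.85673
Highest is cycle (2) at 0.9881 (≤1, no arbitrage).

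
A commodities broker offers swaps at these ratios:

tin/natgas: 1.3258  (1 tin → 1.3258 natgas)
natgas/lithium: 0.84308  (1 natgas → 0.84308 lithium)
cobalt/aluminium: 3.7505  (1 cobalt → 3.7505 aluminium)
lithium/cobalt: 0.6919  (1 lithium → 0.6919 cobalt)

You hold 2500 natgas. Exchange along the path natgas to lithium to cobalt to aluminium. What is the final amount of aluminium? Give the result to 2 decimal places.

2500 natgas × 0.84308 = 2107.7 lithium
2107.7 lithium × 0.6919 = 1458.31763 cobalt
1458.31763 cobalt × 3.7505 = 5469.420271315 aluminium

5469.42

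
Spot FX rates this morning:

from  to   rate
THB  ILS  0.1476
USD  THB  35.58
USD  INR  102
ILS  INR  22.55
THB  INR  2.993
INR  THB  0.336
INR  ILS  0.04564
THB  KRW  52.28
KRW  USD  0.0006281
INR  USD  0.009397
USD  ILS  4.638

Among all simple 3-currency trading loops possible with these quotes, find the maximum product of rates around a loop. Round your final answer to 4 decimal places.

THB→KRW→USD→THB: 52.28 × 0.0006281 × 35.58 = 1.16834
INR→THB→ILS→INR: 0.336 × 0.1476 × 22.55 = 1.11834
INR→USD→THB→INR: 0.009397 × 35.58 × 2.993 = 1.00070
INR→USD→ILS→INR: 0.009397 × 4.638 × 22.55 = 0.98280
Maximum is THB→KRW→USD→THB at 1.1683; arbitrage exists.

1.1683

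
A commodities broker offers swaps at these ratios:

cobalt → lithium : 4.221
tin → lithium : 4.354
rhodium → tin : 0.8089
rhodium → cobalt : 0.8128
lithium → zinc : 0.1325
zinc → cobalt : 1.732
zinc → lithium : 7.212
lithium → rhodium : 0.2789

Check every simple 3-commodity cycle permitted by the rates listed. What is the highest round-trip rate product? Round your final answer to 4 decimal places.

0.9823

tin→lithium→rhodium→tin: 4.354 × 0.2789 × 0.8089 = 0.98227
zinc→cobalt→lithium→zinc: 1.732 × 4.221 × 0.1325 = 0.96868
lithium→rhodium→cobalt→lithium: 0.2789 × 0.8128 × 4.221 = 0.95686
Maximum is tin→lithium→rhodium→tin at 0.9823; no arbitrage — every cycle loses value.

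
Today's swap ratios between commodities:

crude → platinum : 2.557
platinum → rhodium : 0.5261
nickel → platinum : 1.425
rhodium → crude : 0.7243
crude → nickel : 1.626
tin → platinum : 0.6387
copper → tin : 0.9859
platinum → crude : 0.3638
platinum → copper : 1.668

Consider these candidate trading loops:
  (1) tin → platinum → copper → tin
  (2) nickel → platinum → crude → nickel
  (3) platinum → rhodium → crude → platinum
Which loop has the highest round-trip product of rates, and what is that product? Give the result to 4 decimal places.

(1) 0.6387 × 1.668 × 0.9859 = 1.05033
(2) 1.425 × 0.3638 × 1.626 = 0.84294
(3) 0.5261 × 0.7243 × 2.557 = 0.97436
Highest is cycle (1) at 1.0503 (>1, arbitrage).

1.0503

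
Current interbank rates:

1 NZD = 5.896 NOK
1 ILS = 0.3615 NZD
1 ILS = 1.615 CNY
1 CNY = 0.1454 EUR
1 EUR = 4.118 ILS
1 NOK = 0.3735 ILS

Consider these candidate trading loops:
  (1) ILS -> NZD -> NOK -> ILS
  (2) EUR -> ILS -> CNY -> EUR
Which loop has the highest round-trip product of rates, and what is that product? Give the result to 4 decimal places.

0.9670

(1) 0.3615 × 5.896 × 0.3735 = 0.79608
(2) 4.118 × 1.615 × 0.1454 = 0.96699
Highest is cycle (2) at 0.9670 (≤1, no arbitrage).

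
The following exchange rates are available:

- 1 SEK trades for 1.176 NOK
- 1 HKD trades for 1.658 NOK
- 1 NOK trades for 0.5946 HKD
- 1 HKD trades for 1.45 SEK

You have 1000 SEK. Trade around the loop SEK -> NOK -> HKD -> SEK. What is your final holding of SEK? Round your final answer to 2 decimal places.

1013.91

1000 SEK × 1.176 = 1176 NOK
1176 NOK × 0.5946 = 699.2496 HKD
699.2496 HKD × 1.45 = 1013.91192 SEK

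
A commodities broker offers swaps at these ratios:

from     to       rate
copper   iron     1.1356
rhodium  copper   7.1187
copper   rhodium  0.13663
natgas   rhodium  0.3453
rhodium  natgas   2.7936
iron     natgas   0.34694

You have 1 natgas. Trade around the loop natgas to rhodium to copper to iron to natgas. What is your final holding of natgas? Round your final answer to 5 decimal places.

0.96845

1 natgas × 0.3453 = 0.3453 rhodium
0.3453 rhodium × 7.1187 = 2.45808711 copper
2.45808711 copper × 1.1356 = 2.791403722116 iron
2.791403722116 iron × 0.34694 = 0.96844960735092504 natgas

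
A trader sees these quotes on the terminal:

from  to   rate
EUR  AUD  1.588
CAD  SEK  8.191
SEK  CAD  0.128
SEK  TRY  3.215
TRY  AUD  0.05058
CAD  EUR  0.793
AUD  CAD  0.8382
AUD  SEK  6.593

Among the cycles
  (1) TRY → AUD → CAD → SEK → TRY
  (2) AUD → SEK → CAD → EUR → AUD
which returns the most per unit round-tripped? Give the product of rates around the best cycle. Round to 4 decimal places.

(1) 0.05058 × 0.8382 × 8.191 × 3.215 = 1.11646
(2) 6.593 × 0.128 × 0.793 × 1.588 = 1.06271
Highest is cycle (1) at 1.1165 (>1, arbitrage).

1.1165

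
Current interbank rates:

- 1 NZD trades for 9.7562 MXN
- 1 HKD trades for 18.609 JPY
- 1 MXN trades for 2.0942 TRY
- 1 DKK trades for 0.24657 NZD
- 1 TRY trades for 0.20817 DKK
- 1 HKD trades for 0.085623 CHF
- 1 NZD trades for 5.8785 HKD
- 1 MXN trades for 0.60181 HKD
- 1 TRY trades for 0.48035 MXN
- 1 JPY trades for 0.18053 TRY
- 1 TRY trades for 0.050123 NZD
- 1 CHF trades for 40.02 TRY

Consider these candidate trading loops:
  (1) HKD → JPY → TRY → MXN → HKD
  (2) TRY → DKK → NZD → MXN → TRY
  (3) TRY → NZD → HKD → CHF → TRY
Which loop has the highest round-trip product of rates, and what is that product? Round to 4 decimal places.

(1) 18.609 × 0.18053 × 0.48035 × 0.60181 = 0.97116
(2) 0.20817 × 0.24657 × 9.7562 × 2.0942 = 1.04871
(3) 0.050123 × 5.8785 × 0.085623 × 40.02 = 1.00965
Highest is cycle (2) at 1.0487 (>1, arbitrage).

1.0487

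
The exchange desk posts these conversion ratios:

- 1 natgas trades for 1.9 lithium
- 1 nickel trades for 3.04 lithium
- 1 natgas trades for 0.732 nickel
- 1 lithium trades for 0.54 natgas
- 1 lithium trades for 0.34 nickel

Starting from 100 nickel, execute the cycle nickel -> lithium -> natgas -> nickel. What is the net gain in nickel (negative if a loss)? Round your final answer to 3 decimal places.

100 nickel × 3.04 = 304 lithium
304 lithium × 0.54 = 164.16 natgas
164.16 natgas × 0.732 = 120.16512 nickel
Net change: 120.16512 − 100 = 20.16512 nickel

20.165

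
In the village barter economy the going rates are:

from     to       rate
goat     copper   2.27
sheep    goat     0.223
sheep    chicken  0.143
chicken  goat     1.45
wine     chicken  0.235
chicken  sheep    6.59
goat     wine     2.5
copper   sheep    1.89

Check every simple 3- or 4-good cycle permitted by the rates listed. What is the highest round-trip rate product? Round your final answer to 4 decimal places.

sheep→goat→copper→sheep: 0.223 × 2.27 × 1.89 = 0.95674
chicken→goat→copper→sheep→chicken: 1.45 × 2.27 × 1.89 × 0.143 = 0.88959
wine→chicken→sheep→goat→wine: 0.235 × 6.59 × 0.223 × 2.5 = 0.86337
wine→chicken→goat→wine: 0.235 × 1.45 × 2.5 = 0.85188
Maximum is sheep→goat→copper→sheep at 0.9567; no arbitrage — every cycle loses value.

0.9567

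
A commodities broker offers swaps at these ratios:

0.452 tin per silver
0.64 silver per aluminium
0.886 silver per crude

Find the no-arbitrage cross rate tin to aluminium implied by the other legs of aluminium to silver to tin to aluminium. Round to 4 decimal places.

3.4569

Known legs of the cycle: 0.64 × 0.452 = 0.28928
For no arbitrage the full-cycle product must be 1, so the missing rate is 1 / 0.28928 ≈ 3.456858.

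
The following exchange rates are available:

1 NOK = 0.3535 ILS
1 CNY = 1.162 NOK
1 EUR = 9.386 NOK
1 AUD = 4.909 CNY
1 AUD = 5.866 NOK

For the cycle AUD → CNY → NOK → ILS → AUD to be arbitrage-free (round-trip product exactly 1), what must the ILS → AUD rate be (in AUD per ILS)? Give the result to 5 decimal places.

0.49592

Known legs of the cycle: 4.909 × 1.162 × 0.3535 = 2.016455203
For no arbitrage the full-cycle product must be 1, so the missing rate is 1 / 2.016455203 ≈ 0.4959198.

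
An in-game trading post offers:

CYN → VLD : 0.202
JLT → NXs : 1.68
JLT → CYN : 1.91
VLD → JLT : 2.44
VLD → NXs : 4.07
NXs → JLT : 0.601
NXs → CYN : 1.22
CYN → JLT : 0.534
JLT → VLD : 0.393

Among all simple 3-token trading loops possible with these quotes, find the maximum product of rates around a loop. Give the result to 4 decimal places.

CYN→JLT→NXs→CYN: 0.534 × 1.68 × 1.22 = 1.09449
CYN→VLD→NXs→CYN: 0.202 × 4.07 × 1.22 = 1.00301
VLD→NXs→JLT→VLD: 4.07 × 0.601 × 0.393 = 0.96131
CYN→VLD→JLT→CYN: 0.202 × 2.44 × 1.91 = 0.94140
Maximum is CYN→JLT→NXs→CYN at 1.0945; arbitrage exists.

1.0945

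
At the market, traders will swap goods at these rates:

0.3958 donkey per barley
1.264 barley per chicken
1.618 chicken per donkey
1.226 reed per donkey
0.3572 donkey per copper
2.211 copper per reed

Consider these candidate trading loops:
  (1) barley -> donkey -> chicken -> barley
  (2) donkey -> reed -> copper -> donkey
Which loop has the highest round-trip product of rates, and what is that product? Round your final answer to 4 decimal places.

0.9683

(1) 0.3958 × 1.618 × 1.264 = 0.80947
(2) 1.226 × 2.211 × 0.3572 = 0.96826
Highest is cycle (2) at 0.9683 (≤1, no arbitrage).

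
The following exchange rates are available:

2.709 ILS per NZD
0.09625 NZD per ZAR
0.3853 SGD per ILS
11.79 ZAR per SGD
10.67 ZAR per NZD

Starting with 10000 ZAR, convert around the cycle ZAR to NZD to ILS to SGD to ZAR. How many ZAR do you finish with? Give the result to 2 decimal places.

10000 ZAR × 0.09625 = 962.5 NZD
962.5 NZD × 2.709 = 2607.4125 ILS
2607.4125 ILS × 0.3853 = 1004.63603625 SGD
1004.63603625 SGD × 11.79 = 11844.6588673875 ZAR

11844.66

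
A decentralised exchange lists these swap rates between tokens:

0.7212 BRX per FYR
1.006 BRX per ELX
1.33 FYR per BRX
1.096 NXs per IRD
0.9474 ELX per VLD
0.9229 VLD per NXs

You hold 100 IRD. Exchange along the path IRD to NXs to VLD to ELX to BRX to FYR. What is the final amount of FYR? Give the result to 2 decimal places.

128.22

100 IRD × 1.096 = 109.6 NXs
109.6 NXs × 0.9229 = 101.14984 VLD
101.14984 VLD × 0.9474 = 95.829358416 ELX
95.829358416 ELX × 1.006 = 96.404334566496 BRX
96.404334566496 BRX × 1.33 = 128.21776497343968 FYR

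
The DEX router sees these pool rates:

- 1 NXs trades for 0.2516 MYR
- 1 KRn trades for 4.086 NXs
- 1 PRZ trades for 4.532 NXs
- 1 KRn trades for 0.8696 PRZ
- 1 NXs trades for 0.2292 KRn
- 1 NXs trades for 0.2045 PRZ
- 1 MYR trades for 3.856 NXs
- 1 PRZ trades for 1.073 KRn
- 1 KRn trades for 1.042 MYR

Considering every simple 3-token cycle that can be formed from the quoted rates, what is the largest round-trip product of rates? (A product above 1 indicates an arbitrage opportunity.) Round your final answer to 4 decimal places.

MYR→NXs→KRn→MYR: 3.856 × 0.2292 × 1.042 = 0.92091
PRZ→NXs→KRn→PRZ: 4.532 × 0.2292 × 0.8696 = 0.90328
PRZ→KRn→NXs→PRZ: 1.073 × 4.086 × 0.2045 = 0.89658
Maximum is MYR→NXs→KRn→MYR at 0.9209; no arbitrage — every cycle loses value.

0.9209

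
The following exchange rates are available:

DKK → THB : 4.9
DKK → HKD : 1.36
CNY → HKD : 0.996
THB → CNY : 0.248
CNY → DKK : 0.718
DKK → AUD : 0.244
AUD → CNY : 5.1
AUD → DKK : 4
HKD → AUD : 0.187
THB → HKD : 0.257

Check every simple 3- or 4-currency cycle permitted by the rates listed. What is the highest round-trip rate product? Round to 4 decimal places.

HKD→AUD→DKK→HKD: 0.187 × 4 × 1.36 = 1.01728
HKD→AUD→CNY→HKD: 0.187 × 5.1 × 0.996 = 0.94989
THB→HKD→AUD→DKK→THB: 0.257 × 0.187 × 4 × 4.9 = 0.94196
HKD→AUD→CNY→DKK→HKD: 0.187 × 5.1 × 0.718 × 1.36 = 0.93127
DKK→AUD→CNY→DKK: 0.244 × 5.1 × 0.718 = 0.89348
THB→CNY→DKK→THB: 0.248 × 0.718 × 4.9 = 0.87251
Maximum is HKD→AUD→DKK→HKD at 1.0173; arbitrage exists.

1.0173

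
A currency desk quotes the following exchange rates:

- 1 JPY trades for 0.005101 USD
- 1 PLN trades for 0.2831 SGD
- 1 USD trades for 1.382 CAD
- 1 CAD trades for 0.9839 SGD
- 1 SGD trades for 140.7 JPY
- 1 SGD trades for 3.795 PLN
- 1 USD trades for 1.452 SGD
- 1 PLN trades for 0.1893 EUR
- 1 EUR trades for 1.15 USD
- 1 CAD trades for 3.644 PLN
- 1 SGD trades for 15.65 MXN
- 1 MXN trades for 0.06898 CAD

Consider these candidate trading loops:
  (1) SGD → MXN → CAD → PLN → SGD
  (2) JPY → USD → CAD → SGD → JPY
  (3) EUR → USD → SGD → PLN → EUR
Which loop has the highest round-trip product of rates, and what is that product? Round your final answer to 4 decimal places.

(1) 15.65 × 0.06898 × 3.644 × 0.2831 = 1.11367
(2) 0.005101 × 1.382 × 0.9839 × 140.7 = 0.97591
(3) 1.15 × 1.452 × 3.795 × 0.1893 = 1.19957
Highest is cycle (3) at 1.1996 (>1, arbitrage).

1.1996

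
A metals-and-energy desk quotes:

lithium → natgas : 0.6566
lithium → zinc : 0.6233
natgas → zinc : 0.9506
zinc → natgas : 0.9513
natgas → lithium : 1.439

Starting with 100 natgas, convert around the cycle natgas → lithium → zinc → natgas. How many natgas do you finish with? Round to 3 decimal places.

100 natgas × 1.439 = 143.9 lithium
143.9 lithium × 0.6233 = 89.69287 zinc
89.69287 zinc × 0.9513 = 85.324827231 natgas

85.325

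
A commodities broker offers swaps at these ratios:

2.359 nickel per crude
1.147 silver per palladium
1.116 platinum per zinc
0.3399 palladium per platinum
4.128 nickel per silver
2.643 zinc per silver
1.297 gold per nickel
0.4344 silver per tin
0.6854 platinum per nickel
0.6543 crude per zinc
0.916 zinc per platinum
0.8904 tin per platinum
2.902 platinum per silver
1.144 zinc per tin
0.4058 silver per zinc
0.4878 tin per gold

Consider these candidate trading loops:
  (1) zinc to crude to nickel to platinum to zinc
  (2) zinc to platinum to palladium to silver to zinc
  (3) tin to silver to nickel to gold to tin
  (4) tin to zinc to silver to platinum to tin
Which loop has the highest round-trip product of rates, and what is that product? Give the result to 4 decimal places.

1.1996

(1) 0.6543 × 2.359 × 0.6854 × 0.916 = 0.96905
(2) 1.116 × 0.3399 × 1.147 × 2.643 = 1.14994
(3) 0.4344 × 4.128 × 1.297 × 0.4878 = 1.13452
(4) 1.144 × 0.4058 × 2.902 × 0.8904 = 1.19956
Highest is cycle (4) at 1.1996 (>1, arbitrage).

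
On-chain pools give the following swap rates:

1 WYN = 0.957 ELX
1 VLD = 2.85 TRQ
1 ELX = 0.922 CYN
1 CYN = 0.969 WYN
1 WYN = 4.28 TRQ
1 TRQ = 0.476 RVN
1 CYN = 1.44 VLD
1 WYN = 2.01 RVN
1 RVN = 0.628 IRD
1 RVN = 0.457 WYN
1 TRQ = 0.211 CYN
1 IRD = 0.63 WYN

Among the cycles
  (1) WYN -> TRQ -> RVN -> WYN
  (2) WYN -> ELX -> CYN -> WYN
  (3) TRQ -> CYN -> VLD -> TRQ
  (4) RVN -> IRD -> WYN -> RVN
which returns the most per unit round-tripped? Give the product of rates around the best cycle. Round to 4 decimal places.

(1) 4.28 × 0.476 × 0.457 = 0.93104
(2) 0.957 × 0.922 × 0.969 = 0.85500
(3) 0.211 × 1.44 × 2.85 = 0.86594
(4) 0.628 × 0.63 × 2.01 = 0.79524
Highest is cycle (1) at 0.9310 (≤1, no arbitrage).

0.9310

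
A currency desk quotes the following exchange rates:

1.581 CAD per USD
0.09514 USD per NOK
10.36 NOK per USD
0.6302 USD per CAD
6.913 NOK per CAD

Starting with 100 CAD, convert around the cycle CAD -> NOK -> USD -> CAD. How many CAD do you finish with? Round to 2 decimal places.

103.98

100 CAD × 6.913 = 691.3 NOK
691.3 NOK × 0.09514 = 65.770282 USD
65.770282 USD × 1.581 = 103.982815842 CAD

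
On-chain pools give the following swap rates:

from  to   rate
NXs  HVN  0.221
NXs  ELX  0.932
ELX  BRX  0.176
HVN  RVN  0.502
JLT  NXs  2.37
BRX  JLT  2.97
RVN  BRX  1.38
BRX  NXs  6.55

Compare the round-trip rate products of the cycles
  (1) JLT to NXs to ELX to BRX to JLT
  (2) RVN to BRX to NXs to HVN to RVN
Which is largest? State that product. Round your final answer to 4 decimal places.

1.1546

(1) 2.37 × 0.932 × 0.176 × 2.97 = 1.15460
(2) 1.38 × 6.55 × 0.221 × 0.502 = 1.00280
Highest is cycle (1) at 1.1546 (>1, arbitrage).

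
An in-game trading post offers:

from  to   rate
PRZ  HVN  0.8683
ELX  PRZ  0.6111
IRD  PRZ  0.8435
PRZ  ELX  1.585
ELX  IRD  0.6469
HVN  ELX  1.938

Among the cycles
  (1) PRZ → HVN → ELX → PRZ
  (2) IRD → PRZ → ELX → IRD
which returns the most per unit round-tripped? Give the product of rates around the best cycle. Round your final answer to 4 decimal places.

(1) 0.8683 × 1.938 × 0.6111 = 1.02834
(2) 0.8435 × 1.585 × 0.6469 = 0.86487
Highest is cycle (1) at 1.0283 (>1, arbitrage).

1.0283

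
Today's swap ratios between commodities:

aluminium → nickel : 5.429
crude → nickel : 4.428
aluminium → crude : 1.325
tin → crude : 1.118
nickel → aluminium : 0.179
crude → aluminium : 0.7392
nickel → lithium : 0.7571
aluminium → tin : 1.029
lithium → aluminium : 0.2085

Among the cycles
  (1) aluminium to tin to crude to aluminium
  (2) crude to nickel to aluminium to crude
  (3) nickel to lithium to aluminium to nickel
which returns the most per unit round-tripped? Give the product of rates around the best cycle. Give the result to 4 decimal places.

(1) 1.029 × 1.118 × 0.7392 = 0.85039
(2) 4.428 × 0.179 × 1.325 = 1.05021
(3) 0.7571 × 0.2085 × 5.429 = 0.85700
Highest is cycle (2) at 1.0502 (>1, arbitrage).

1.0502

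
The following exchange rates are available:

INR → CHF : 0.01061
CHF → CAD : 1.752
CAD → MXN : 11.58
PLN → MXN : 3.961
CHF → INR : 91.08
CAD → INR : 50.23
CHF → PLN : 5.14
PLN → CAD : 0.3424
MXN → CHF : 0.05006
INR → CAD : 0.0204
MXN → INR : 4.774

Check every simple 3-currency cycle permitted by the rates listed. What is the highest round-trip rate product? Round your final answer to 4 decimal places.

INR→CAD→MXN→INR: 0.0204 × 11.58 × 4.774 = 1.12777
PLN→MXN→CHF→PLN: 3.961 × 0.05006 × 5.14 = 1.01920
CHF→CAD→MXN→CHF: 1.752 × 11.58 × 0.05006 = 1.01563
CHF→CAD→INR→CHF: 1.752 × 50.23 × 0.01061 = 0.93371
Maximum is INR→CAD→MXN→INR at 1.1278; arbitrage exists.

1.1278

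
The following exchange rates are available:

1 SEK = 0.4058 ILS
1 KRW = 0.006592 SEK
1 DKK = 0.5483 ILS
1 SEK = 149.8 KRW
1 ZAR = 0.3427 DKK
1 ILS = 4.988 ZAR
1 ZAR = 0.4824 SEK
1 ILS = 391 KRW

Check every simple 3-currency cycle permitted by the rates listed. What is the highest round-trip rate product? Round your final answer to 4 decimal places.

KRW→SEK→ILS→KRW: 0.006592 × 0.4058 × 391 = 1.04594
ZAR→SEK→ILS→ZAR: 0.4824 × 0.4058 × 4.988 = 0.97644
DKK→ILS→ZAR→DKK: 0.5483 × 4.988 × 0.3427 = 0.93726
Maximum is KRW→SEK→ILS→KRW at 1.0459; arbitrage exists.

1.0459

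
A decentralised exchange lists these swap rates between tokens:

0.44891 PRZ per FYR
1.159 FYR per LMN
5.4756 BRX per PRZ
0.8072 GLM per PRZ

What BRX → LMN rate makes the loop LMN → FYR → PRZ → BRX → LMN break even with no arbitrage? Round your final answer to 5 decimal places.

0.35101

Known legs of the cycle: 1.159 × 0.44891 × 5.4756 = 2.848881799764
For no arbitrage the full-cycle product must be 1, so the missing rate is 1 / 2.848881799764 ≈ 0.3510149.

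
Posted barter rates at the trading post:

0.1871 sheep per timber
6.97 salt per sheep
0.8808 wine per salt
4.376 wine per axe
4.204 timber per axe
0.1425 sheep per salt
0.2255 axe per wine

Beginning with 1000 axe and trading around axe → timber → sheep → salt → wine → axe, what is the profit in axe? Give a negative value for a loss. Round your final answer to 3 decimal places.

88.913

1000 axe × 4.204 = 4204 timber
4204 timber × 0.1871 = 786.5684 sheep
786.5684 sheep × 6.97 = 5482.381748 salt
5482.381748 salt × 0.8808 = 4828.8818436384 wine
4828.8818436384 wine × 0.2255 = 1088.9128557404592 axe
Net change: 1088.9128557404592 − 1000 = 88.9128557404592 axe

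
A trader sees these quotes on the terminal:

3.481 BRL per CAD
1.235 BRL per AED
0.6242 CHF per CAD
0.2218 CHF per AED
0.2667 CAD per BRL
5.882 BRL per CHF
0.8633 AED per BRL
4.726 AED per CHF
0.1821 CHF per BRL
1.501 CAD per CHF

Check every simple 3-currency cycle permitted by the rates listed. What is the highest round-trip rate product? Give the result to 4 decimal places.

CHF→BRL→AED→CHF: 5.882 × 0.8633 × 0.2218 = 1.12629
CHF→AED→BRL→CHF: 4.726 × 1.235 × 0.1821 = 1.06285
CHF→BRL→CAD→CHF: 5.882 × 0.2667 × 0.6242 = 0.97920
CHF→CAD→BRL→CHF: 1.501 × 3.481 × 0.1821 = 0.95147
Maximum is CHF→BRL→AED→CHF at 1.1263; arbitrage exists.

1.1263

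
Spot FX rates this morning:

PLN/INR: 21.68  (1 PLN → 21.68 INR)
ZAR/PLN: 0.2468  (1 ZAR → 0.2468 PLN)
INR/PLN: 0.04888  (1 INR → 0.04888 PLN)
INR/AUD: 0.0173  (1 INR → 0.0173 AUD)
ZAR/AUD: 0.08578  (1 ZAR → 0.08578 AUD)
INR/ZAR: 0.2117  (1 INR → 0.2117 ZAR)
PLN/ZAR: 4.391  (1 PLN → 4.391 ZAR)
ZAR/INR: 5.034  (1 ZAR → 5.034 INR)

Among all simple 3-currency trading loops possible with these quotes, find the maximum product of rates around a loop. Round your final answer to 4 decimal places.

PLN→INR→ZAR→PLN: 21.68 × 0.2117 × 0.2468 = 1.13273
PLN→ZAR→INR→PLN: 4.391 × 5.034 × 0.04888 = 1.08046
Maximum is PLN→INR→ZAR→PLN at 1.1327; arbitrage exists.

1.1327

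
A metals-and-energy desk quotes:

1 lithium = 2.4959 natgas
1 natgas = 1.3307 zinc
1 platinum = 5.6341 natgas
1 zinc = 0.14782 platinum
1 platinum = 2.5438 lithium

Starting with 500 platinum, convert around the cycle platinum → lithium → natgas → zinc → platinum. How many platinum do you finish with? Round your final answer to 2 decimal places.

500 platinum × 2.5438 = 1271.9 lithium
1271.9 lithium × 2.4959 = 3174.53521 natgas
3174.53521 natgas × 1.3307 = 4224.354003947 zinc
4224.354003947 zinc × 0.14782 = 624.44400886344554 platinum

624.44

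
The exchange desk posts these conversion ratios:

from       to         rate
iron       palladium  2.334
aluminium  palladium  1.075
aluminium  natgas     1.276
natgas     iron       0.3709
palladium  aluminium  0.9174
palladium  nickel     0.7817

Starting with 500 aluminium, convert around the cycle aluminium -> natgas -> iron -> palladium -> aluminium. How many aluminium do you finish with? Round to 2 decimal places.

506.68

500 aluminium × 1.276 = 638 natgas
638 natgas × 0.3709 = 236.6342 iron
236.6342 iron × 2.334 = 552.3042228 palladium
552.3042228 palladium × 0.9174 = 506.68389399672 aluminium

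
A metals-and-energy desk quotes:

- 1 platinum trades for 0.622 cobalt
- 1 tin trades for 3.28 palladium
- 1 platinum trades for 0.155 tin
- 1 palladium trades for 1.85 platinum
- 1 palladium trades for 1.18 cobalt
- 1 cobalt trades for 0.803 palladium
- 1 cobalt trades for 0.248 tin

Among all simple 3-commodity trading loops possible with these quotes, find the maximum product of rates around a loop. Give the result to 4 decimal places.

tin→palladium→cobalt→tin: 3.28 × 1.18 × 0.248 = 0.95986
tin→palladium→platinum→tin: 3.28 × 1.85 × 0.155 = 0.94054
cobalt→palladium→platinum→cobalt: 0.803 × 1.85 × 0.622 = 0.92401
Maximum is tin→palladium→cobalt→tin at 0.9599; no arbitrage — every cycle loses value.

0.9599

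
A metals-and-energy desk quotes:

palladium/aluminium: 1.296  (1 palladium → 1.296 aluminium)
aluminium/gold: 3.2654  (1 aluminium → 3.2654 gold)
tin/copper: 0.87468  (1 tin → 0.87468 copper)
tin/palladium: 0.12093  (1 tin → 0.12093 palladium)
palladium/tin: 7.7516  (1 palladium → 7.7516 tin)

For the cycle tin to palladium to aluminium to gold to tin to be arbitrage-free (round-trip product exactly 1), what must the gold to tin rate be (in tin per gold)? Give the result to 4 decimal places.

1.9540

Known legs of the cycle: 0.12093 × 1.296 × 3.2654 = 0.511770729312
For no arbitrage the full-cycle product must be 1, so the missing rate is 1 / 0.511770729312 ≈ 1.954000.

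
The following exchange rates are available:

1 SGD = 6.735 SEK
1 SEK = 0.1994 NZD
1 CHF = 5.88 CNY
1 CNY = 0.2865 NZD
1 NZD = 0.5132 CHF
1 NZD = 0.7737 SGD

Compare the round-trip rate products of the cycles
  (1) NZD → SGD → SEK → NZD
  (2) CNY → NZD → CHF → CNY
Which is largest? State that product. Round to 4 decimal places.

(1) 0.7737 × 6.735 × 0.1994 = 1.03905
(2) 0.2865 × 0.5132 × 5.88 = 0.86455
Highest is cycle (1) at 1.0390 (>1, arbitrage).

1.0390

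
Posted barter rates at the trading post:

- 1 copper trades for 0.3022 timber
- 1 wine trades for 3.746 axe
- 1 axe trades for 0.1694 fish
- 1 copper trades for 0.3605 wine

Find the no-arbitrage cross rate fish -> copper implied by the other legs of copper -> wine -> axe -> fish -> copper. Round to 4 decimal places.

Known legs of the cycle: 0.3605 × 3.746 × 0.1694 = 0.2287633502
For no arbitrage the full-cycle product must be 1, so the missing rate is 1 / 0.2287633502 ≈ 4.371330.

4.3713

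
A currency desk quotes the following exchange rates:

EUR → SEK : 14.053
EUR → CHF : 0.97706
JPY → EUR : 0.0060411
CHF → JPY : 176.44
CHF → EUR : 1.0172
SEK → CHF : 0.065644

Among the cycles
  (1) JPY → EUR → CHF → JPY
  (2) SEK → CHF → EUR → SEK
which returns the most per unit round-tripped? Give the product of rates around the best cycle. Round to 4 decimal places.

(1) 0.0060411 × 0.97706 × 176.44 = 1.04144
(2) 0.065644 × 1.0172 × 14.053 = 0.93836
Highest is cycle (1) at 1.0414 (>1, arbitrage).

1.0414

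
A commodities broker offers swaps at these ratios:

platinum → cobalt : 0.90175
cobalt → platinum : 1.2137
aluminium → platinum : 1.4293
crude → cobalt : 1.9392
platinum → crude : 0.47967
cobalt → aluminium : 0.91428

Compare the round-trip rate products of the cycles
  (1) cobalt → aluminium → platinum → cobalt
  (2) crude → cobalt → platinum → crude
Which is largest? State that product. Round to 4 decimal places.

1.1784

(1) 0.91428 × 1.4293 × 0.90175 = 1.17839
(2) 1.9392 × 1.2137 × 0.47967 = 1.12895
Highest is cycle (1) at 1.1784 (>1, arbitrage).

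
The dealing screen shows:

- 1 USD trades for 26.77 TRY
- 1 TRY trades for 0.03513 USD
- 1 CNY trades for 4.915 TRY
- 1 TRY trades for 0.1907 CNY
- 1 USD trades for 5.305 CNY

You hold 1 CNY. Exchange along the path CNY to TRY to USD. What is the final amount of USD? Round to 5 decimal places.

1 CNY × 4.915 = 4.915 TRY
4.915 TRY × 0.03513 = 0.17266395 USD

0.17266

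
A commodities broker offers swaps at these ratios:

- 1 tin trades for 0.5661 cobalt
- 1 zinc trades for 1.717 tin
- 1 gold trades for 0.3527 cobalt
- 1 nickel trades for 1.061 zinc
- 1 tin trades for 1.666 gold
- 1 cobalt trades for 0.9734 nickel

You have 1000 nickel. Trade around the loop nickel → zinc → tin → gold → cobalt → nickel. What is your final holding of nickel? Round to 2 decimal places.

1041.98

1000 nickel × 1.061 = 1061 zinc
1061 zinc × 1.717 = 1821.737 tin
1821.737 tin × 1.666 = 3035.013842 gold
3035.013842 gold × 0.3527 = 1070.4493820734 cobalt
1070.4493820734 cobalt × 0.9734 = 1041.97542851024756 nickel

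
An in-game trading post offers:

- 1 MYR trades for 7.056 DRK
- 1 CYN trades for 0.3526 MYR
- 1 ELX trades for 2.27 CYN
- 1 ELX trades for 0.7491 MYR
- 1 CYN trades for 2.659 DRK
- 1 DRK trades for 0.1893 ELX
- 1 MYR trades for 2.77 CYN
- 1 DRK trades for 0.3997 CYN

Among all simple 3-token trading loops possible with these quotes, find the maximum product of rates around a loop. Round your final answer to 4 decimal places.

DRK→ELX→CYN→DRK: 0.1893 × 2.27 × 2.659 = 1.14260
DRK→ELX→MYR→DRK: 0.1893 × 0.7491 × 7.056 = 1.00057
DRK→CYN→MYR→DRK: 0.3997 × 0.3526 × 7.056 = 0.99443
Maximum is DRK→ELX→CYN→DRK at 1.1426; arbitrage exists.

1.1426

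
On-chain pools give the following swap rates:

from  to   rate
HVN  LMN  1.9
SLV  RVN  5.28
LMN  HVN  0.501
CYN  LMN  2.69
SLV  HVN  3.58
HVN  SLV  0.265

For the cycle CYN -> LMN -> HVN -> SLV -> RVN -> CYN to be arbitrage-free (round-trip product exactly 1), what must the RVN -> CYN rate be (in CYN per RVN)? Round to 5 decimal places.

0.53031

Known legs of the cycle: 2.69 × 0.501 × 0.265 × 5.28 = 1.885687848
For no arbitrage the full-cycle product must be 1, so the missing rate is 1 / 1.885687848 ≈ 0.5303105.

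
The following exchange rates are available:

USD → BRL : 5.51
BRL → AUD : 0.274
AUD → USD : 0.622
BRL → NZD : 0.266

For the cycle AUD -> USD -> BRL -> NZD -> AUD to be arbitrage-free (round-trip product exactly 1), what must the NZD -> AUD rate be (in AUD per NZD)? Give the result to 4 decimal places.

Known legs of the cycle: 0.622 × 5.51 × 0.266 = 0.91164052
For no arbitrage the full-cycle product must be 1, so the missing rate is 1 / 0.91164052 ≈ 1.096924.

1.0969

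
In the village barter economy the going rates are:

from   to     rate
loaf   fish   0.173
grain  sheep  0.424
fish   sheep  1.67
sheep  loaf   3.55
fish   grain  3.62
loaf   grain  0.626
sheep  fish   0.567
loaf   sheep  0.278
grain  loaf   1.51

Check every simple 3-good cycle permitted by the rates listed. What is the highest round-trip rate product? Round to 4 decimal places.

fish→sheep→loaf→fish: 1.67 × 3.55 × 0.173 = 1.02563
fish→grain→loaf→fish: 3.62 × 1.51 × 0.173 = 0.94565
grain→sheep→loaf→grain: 0.424 × 3.55 × 0.626 = 0.94226
fish→grain→sheep→fish: 3.62 × 0.424 × 0.567 = 0.87028
Maximum is fish→sheep→loaf→fish at 1.0256; arbitrage exists.

1.0256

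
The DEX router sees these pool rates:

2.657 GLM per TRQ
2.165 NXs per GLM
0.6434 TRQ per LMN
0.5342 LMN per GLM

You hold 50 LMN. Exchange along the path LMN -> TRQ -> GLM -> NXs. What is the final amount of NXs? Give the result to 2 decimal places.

50 LMN × 0.6434 = 32.17 TRQ
32.17 TRQ × 2.657 = 85.47569 GLM
85.47569 GLM × 2.165 = 185.05486885 NXs

185.05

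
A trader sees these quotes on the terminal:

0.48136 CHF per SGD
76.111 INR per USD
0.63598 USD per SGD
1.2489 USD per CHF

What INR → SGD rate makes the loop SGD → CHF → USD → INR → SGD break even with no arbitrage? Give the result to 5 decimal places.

Known legs of the cycle: 0.48136 × 1.2489 × 76.111 = 45.755688229944
For no arbitrage the full-cycle product must be 1, so the missing rate is 1 / 45.755688229944 ≈ 0.0218552.

0.02186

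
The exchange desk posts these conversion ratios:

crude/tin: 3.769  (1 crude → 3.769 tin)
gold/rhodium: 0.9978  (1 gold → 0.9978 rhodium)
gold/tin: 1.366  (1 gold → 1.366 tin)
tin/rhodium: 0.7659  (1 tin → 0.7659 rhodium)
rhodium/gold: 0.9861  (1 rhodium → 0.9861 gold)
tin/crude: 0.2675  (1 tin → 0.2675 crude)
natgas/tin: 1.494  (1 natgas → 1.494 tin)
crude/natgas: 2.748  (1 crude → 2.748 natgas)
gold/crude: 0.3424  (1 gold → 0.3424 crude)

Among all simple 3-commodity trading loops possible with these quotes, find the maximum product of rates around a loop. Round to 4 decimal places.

1.0982

natgas→tin→crude→natgas: 1.494 × 0.2675 × 2.748 = 1.09822
gold→tin→rhodium→gold: 1.366 × 0.7659 × 0.9861 = 1.03168
Maximum is natgas→tin→crude→natgas at 1.0982; arbitrage exists.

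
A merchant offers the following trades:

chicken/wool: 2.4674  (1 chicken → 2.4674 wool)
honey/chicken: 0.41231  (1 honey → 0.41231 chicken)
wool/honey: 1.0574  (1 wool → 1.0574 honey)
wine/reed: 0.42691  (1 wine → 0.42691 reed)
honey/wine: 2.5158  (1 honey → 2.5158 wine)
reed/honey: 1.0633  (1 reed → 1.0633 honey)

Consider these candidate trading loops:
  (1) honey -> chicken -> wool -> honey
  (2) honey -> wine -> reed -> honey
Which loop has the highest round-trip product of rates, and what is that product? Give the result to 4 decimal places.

(1) 0.41231 × 2.4674 × 1.0574 = 1.07573
(2) 2.5158 × 0.42691 × 1.0633 = 1.14201
Highest is cycle (2) at 1.1420 (>1, arbitrage).

1.1420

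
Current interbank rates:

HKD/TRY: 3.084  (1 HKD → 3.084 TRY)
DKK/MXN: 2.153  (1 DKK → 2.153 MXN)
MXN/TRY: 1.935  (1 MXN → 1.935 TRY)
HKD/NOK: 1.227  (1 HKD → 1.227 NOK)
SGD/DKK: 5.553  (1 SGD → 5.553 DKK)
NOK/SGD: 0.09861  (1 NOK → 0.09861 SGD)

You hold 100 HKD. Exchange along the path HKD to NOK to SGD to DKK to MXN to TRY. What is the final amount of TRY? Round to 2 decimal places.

100 HKD × 1.227 = 122.7 NOK
122.7 NOK × 0.09861 = 12.099447 SGD
12.099447 SGD × 5.553 = 67.188229191 DKK
67.188229191 DKK × 2.153 = 144.656257448223 MXN
144.656257448223 MXN × 1.935 = 279.909858162311505 TRY

279.91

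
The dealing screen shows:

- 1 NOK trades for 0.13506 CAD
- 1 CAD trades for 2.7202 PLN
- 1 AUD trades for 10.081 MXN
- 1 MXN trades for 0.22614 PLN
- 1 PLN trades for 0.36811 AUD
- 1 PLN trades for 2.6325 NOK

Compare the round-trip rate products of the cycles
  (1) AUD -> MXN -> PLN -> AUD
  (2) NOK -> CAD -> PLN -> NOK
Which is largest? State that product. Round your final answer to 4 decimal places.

(1) 10.081 × 0.22614 × 0.36811 = 0.83919
(2) 0.13506 × 2.7202 × 2.6325 = 0.96715
Highest is cycle (2) at 0.9672 (≤1, no arbitrage).

0.9672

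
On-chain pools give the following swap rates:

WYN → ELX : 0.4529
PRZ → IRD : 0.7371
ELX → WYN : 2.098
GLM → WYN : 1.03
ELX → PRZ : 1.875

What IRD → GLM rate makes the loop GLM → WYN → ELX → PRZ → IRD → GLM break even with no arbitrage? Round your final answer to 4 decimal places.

1.5511

Known legs of the cycle: 1.03 × 0.4529 × 1.875 × 0.7371 = 0.6447141894375
For no arbitrage the full-cycle product must be 1, so the missing rate is 1 / 0.6447141894375 ≈ 1.551075.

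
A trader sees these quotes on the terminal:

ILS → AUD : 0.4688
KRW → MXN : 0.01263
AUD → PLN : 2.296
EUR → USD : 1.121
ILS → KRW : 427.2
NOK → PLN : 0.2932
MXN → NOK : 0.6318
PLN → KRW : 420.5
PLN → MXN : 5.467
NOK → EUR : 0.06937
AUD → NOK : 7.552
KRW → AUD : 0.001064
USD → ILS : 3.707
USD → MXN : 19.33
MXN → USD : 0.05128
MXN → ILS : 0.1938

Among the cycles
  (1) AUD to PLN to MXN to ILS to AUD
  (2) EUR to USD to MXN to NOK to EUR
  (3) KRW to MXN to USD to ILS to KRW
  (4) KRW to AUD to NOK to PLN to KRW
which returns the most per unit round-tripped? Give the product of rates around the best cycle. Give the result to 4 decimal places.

(1) 2.296 × 5.467 × 0.1938 × 0.4688 = 1.14041
(2) 1.121 × 19.33 × 0.6318 × 0.06937 = 0.94971
(3) 0.01263 × 0.05128 × 3.707 × 427.2 = 1.02566
(4) 0.001064 × 7.552 × 0.2932 × 420.5 = 0.99068
Highest is cycle (1) at 1.1404 (>1, arbitrage).

1.1404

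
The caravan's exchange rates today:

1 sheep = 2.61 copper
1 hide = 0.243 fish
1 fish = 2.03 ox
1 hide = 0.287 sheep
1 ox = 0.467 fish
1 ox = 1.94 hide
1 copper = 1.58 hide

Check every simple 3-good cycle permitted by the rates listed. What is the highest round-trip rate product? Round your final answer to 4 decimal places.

1.1835

sheep→copper→hide→sheep: 2.61 × 1.58 × 0.287 = 1.18353
hide→fish→ox→hide: 0.243 × 2.03 × 1.94 = 0.95698
Maximum is sheep→copper→hide→sheep at 1.1835; arbitrage exists.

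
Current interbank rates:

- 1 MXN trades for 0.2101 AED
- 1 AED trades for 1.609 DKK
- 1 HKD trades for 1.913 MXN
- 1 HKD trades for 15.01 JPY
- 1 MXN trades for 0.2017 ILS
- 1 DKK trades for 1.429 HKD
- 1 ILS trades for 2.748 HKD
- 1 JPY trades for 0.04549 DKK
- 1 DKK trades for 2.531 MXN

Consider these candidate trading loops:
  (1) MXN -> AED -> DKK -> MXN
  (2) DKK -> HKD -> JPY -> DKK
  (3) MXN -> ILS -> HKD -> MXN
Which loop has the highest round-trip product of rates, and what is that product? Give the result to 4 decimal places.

(1) 0.2101 × 1.609 × 2.531 = 0.85561
(2) 1.429 × 15.01 × 0.04549 = 0.97573
(3) 0.2017 × 2.748 × 1.913 = 1.06032
Highest is cycle (3) at 1.0603 (>1, arbitrage).

1.0603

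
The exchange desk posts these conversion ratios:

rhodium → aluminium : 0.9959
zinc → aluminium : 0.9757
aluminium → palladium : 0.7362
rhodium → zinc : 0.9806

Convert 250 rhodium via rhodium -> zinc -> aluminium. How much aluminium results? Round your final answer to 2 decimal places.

239.19

250 rhodium × 0.9806 = 245.15 zinc
245.15 zinc × 0.9757 = 239.192855 aluminium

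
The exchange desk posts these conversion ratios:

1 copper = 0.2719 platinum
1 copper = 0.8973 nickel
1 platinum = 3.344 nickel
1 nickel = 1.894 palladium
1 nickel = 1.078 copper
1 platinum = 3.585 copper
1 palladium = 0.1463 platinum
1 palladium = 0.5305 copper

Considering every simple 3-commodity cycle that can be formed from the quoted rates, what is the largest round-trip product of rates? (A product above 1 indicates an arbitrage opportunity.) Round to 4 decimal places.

platinum→nickel→copper→platinum: 3.344 × 1.078 × 0.2719 = 0.98015
platinum→nickel→palladium→platinum: 3.344 × 1.894 × 0.1463 = 0.92660
nickel→palladium→copper→nickel: 1.894 × 0.5305 × 0.8973 = 0.90158
Maximum is platinum→nickel→copper→platinum at 0.9802; no arbitrage — every cycle loses value.

0.9802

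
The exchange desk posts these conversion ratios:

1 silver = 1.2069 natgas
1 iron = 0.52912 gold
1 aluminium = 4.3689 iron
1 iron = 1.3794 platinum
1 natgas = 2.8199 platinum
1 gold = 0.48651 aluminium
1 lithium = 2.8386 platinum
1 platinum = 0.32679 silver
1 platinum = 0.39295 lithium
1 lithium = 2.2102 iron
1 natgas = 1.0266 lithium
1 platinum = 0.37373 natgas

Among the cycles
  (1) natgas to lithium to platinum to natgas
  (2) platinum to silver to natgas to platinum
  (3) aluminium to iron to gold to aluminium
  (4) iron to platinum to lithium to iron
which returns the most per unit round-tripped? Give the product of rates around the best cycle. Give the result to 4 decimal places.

(1) 1.0266 × 2.8386 × 0.37373 = 1.08909
(2) 0.32679 × 1.2069 × 2.8199 = 1.11218
(3) 4.3689 × 0.52912 × 0.48651 = 1.12465
(4) 1.3794 × 0.39295 × 2.2102 = 1.19801
Highest is cycle (4) at 1.1980 (>1, arbitrage).

1.1980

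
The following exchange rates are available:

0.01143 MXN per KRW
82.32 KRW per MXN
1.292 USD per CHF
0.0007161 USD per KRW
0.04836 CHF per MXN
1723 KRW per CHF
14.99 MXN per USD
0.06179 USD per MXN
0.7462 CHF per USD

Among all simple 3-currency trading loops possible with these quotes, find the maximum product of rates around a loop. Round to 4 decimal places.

CHF→KRW→MXN→CHF: 1723 × 0.01143 × 0.04836 = 0.95240
CHF→USD→MXN→CHF: 1.292 × 14.99 × 0.04836 = 0.93659
CHF→KRW→USD→CHF: 1723 × 0.0007161 × 0.7462 = 0.92069
USD→MXN→KRW→USD: 14.99 × 82.32 × 0.0007161 = 0.88365
Maximum is CHF→KRW→MXN→CHF at 0.9524; no arbitrage — every cycle loses value.

0.9524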